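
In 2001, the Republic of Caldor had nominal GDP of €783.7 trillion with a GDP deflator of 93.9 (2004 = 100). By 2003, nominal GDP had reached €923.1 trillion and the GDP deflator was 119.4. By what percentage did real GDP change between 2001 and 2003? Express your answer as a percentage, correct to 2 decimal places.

Real GDP 2001 = 783.7 / 0.939 = 834.61.
Real GDP 2003 = 923.1 / 1.194 = 773.12.
Real growth = 773.12 / 834.61 − 1 = -0.0737.

-7.37%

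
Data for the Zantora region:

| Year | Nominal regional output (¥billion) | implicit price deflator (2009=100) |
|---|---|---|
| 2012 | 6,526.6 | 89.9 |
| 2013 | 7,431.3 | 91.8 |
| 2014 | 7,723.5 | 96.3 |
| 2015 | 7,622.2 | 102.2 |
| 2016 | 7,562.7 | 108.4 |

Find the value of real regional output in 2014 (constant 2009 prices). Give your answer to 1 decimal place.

¥8,020.2 billion

Real regional output 2014 = 7723.5 / 0.963 = 8020.25.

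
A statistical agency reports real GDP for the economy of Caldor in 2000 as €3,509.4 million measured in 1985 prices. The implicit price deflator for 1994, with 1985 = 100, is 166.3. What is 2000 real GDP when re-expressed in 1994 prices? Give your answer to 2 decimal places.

Real GDP in 1994 prices = Real GDP in 1985 prices × (P_1994/P_1985) = 3509.4 × 1.663 = 5836.13.

€5,836.13 million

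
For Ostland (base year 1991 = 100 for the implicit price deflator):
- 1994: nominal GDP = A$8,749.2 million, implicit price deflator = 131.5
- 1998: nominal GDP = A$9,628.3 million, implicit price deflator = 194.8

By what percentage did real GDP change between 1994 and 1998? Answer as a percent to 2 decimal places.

Deflate each year: 1994 → 8749.2/1.315 = 6653.38; 1998 → 9628.3/1.948 = 4942.66.
So real GDP changed by 4942.66/6653.38 − 1 = -0.2571, i.e. -25.71%.

-25.71%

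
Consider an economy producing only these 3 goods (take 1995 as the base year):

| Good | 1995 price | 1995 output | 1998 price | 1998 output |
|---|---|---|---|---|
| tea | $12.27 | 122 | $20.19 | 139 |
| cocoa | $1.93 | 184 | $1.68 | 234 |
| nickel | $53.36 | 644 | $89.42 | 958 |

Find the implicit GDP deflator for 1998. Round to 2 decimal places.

166.80

Nominal GDP 1998 = 20.19·139 + 1.68·234 + 89.42·958 = 88863.89.
Real GDP 1998 (at 1995 prices) = 12.27·139 + 1.93·234 + 53.36·958 = 53276.03.
Deflator = Nominal/Real × 100 = 88863.89/53276.03 × 100 = 166.799.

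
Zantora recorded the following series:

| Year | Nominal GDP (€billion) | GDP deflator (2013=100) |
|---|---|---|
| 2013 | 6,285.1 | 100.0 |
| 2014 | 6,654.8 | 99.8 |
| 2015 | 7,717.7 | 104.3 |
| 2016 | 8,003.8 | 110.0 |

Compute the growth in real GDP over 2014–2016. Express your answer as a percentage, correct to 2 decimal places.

9.12%

Real GDP 2014 = 6654.8/0.998 = 6668.14.
Real GDP 2016 = 8003.8/1.100 = 7276.18.
Change = 7276.18/6668.14 − 1 = 0.0912.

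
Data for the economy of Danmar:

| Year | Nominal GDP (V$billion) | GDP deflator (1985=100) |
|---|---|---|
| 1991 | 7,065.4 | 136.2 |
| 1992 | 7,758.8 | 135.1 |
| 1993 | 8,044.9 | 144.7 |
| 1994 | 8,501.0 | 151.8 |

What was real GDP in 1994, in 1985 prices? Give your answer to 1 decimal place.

V$5,600.1 billion

Real GDP 1994 = 8501.0 / 1.518 = 5600.13.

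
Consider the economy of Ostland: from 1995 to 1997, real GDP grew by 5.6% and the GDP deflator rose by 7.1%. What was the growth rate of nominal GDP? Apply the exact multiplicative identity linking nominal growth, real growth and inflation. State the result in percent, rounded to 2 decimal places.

(1 + g_nom) = (1 + g_real)(1 + π) = 1.0560 × 1.0710 = 1.13098.

13.10%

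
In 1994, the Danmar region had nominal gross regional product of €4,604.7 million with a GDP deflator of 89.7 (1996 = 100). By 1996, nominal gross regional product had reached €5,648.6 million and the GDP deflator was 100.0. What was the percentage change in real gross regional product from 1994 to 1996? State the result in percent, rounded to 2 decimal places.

Deflate each year: 1994 → 4604.7/0.897 = 5133.44; 1996 → 5648.6/1.000 = 5648.60.
So real gross regional product changed by 5648.60/5133.44 − 1 = 0.1004, i.e. 10.04%.

10.04%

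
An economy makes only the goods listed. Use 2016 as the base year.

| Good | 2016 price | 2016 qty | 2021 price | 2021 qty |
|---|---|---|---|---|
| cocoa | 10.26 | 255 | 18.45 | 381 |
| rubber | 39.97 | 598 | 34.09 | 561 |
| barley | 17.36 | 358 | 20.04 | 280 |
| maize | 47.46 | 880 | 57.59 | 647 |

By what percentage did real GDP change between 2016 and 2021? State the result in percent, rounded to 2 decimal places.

-16.91%

Real GDP 2016 = Nominal GDP 2016 = 10.26·255 + 39.97·598 + 17.36·358 + 47.46·880 = 74498.04.
Real GDP 2021 (at 2016 prices) = 10.26·381 + 39.97·561 + 17.36·280 + 47.46·647 = 61899.65.
Real growth = 61899.65/74498.04 − 1 = -0.1691.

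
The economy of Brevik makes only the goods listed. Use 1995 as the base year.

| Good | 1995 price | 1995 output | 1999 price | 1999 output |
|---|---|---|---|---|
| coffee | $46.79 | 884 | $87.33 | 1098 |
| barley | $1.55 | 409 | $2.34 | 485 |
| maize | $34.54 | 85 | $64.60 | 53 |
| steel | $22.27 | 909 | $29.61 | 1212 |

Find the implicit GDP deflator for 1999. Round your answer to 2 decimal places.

168.42

Nominal GDP 1999 = 87.33·1098 + 2.34·485 + 64.60·53 + 29.61·1212 = 136334.36.
Real GDP 1999 (at 1995 prices) = 46.79·1098 + 1.55·485 + 34.54·53 + 22.27·1212 = 80949.03.
Deflator = Nominal/Real × 100 = 136334.36/80949.03 × 100 = 168.420.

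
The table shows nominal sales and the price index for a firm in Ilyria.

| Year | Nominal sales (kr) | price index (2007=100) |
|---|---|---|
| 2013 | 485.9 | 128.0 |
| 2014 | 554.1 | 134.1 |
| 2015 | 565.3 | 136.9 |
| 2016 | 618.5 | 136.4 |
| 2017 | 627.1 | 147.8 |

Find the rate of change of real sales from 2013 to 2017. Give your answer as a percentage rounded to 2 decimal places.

11.77%

Real sales 2013 = 485.9/1.280 = 379.61.
Real sales 2017 = 627.1/1.478 = 424.29.
Change = 424.29/379.61 − 1 = 0.1177.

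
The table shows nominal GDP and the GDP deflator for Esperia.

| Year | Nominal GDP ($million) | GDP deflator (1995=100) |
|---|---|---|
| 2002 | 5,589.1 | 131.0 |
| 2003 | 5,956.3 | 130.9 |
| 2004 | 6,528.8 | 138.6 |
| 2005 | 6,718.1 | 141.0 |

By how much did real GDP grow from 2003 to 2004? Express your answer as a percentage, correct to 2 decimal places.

3.52%

Real GDP 2003 = 5956.3/1.309 = 4550.27.
Real GDP 2004 = 6528.8/1.386 = 4710.53.
Change = 4710.53/4550.27 − 1 = 0.0352.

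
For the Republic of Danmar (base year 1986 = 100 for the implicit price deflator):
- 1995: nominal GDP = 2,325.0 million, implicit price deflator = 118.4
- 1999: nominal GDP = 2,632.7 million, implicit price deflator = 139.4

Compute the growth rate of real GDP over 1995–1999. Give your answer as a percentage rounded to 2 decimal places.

-3.82%

Deflate each year: 1995 → 2325.0/1.184 = 1963.68; 1999 → 2632.7/1.394 = 1888.59.
So real GDP changed by 1888.59/1963.68 − 1 = -0.0382, i.e. -3.82%.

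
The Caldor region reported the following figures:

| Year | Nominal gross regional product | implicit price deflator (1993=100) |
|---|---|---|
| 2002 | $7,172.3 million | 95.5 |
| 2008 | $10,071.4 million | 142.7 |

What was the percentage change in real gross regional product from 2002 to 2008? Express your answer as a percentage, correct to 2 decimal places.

Deflate each year: 2002 → 7172.3/0.955 = 7510.26; 2008 → 10071.4/1.427 = 7057.74.
So real gross regional product changed by 7057.74/7510.26 − 1 = -0.0603, i.e. -6.03%.

-6.03%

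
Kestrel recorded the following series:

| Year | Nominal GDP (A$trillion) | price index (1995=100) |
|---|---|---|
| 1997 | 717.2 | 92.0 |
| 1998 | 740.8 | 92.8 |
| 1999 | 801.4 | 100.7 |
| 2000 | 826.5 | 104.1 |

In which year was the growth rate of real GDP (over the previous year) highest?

1998

1998: real = 740.8/0.928 = 798.28; growth vs 1997 (779.57) = 2.40%.
1999: real = 801.4/1.007 = 795.83; growth vs 1998 (798.28) = -0.31%.
2000: real = 826.5/1.041 = 793.95; growth vs 1999 (795.83) = -0.24%.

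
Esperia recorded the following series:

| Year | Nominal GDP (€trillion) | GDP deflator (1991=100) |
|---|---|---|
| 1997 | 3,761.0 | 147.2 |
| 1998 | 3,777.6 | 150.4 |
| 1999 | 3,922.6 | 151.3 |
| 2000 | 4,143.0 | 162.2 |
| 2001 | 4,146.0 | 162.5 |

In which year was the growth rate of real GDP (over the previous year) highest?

1998: real = 3777.6/1.504 = 2511.70; growth vs 1997 (2555.03) = -1.70%.
1999: real = 3922.6/1.513 = 2592.60; growth vs 1998 (2511.70) = 3.22%.
2000: real = 4143.0/1.622 = 2554.25; growth vs 1999 (2592.60) = -1.48%.
2001: real = 4146.0/1.625 = 2551.38; growth vs 2000 (2554.25) = -0.11%.

1999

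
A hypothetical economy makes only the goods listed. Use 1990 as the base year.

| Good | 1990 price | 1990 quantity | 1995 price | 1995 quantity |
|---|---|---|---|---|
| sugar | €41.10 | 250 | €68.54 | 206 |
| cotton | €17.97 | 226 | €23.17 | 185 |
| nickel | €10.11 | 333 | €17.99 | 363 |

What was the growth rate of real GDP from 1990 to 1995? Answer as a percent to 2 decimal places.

-12.66%

Real GDP 1990 = Nominal GDP 1990 = 41.10·250 + 17.97·226 + 10.11·333 = 17702.85.
Real GDP 1995 (at 1990 prices) = 41.10·206 + 17.97·185 + 10.11·363 = 15460.98.
Real growth = 15460.98/17702.85 − 1 = -0.1266.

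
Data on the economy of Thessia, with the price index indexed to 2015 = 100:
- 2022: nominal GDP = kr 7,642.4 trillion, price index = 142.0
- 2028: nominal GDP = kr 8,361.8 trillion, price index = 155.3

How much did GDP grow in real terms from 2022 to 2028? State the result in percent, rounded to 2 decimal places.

0.04%

Real GDP 2022 = 7642.4 / 1.420 = 5381.97.
Real GDP 2028 = 8361.8 / 1.553 = 5384.29.
Real growth = 5384.29 / 5381.97 − 1 = 0.0004.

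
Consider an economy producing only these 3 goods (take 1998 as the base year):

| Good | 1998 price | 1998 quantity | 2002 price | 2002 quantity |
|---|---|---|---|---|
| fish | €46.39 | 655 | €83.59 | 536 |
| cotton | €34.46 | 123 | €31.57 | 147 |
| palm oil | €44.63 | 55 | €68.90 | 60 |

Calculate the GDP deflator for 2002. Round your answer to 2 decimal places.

164.31

Nominal GDP 2002 = 83.59·536 + 31.57·147 + 68.90·60 = 53579.03.
Real GDP 2002 (at 1998 prices) = 46.39·536 + 34.46·147 + 44.63·60 = 32608.46.
Deflator = Nominal/Real × 100 = 53579.03/32608.46 × 100 = 164.310.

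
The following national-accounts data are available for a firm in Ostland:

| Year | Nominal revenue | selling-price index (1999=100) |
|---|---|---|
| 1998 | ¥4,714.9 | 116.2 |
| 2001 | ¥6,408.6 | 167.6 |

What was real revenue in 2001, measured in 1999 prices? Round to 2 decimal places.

¥3,823.75

Real revenue = Nominal / (selling-price index/100) = 6408.6 / 1.676 = 3823.75.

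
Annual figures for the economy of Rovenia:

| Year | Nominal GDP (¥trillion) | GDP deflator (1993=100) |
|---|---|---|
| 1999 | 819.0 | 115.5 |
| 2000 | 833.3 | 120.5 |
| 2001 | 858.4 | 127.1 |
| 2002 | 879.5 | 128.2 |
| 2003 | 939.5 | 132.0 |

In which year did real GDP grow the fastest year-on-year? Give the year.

2000: real = 833.3/1.205 = 691.54; growth vs 1999 (709.09) = -2.48%.
2001: real = 858.4/1.271 = 675.37; growth vs 2000 (691.54) = -2.34%.
2002: real = 879.5/1.282 = 686.04; growth vs 2001 (675.37) = 1.58%.
2003: real = 939.5/1.320 = 711.74; growth vs 2002 (686.04) = 3.75%.

2003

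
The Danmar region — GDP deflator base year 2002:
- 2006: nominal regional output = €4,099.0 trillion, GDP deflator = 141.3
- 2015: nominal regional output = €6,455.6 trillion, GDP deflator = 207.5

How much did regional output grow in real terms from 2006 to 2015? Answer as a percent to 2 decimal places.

Deflate each year: 2006 → 4099.0/1.413 = 2900.92; 2015 → 6455.6/2.075 = 3111.13.
So real regional output changed by 3111.13/2900.92 − 1 = 0.0725, i.e. 7.25%.

7.25%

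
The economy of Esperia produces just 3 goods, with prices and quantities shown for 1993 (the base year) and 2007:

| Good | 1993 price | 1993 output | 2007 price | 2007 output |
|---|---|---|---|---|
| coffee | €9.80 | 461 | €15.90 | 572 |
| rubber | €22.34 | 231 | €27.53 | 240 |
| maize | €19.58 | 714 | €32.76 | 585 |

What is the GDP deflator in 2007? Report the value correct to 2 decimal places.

Nominal GDP 2007 = 15.90·572 + 27.53·240 + 32.76·585 = 34866.60.
Real GDP 2007 (at 1993 prices) = 9.80·572 + 22.34·240 + 19.58·585 = 22421.50.
Deflator = Nominal/Real × 100 = 34866.60/22421.50 × 100 = 155.505.

155.51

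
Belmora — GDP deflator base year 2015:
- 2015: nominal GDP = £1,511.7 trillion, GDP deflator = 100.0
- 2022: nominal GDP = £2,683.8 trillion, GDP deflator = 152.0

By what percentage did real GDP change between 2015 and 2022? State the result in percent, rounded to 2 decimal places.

Deflate each year: 2015 → 1511.7/1.000 = 1511.70; 2022 → 2683.8/1.520 = 1765.66.
So real GDP changed by 1765.66/1511.70 − 1 = 0.1680, i.e. 16.80%.

16.80%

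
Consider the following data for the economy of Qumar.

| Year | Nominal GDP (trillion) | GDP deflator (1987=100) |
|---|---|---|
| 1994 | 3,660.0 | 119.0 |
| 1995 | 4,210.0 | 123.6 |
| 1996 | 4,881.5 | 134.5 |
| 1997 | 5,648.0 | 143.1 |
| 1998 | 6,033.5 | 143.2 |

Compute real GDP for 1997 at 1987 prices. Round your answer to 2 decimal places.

3,946.89 trillion

Real GDP 1997 = 5648.0 / 1.431 = 3946.89.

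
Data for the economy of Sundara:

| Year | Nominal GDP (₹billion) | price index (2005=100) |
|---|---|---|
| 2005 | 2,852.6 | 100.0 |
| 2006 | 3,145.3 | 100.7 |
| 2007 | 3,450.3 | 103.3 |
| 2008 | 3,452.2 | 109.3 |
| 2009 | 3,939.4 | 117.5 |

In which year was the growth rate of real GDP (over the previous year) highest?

2006: real = 3145.3/1.007 = 3123.44; growth vs 2005 (2852.60) = 9.49%.
2007: real = 3450.3/1.033 = 3340.08; growth vs 2006 (3123.44) = 6.94%.
2008: real = 3452.2/1.093 = 3158.46; growth vs 2007 (3340.08) = -5.44%.
2009: real = 3939.4/1.175 = 3352.68; growth vs 2008 (3158.46) = 6.15%.

2006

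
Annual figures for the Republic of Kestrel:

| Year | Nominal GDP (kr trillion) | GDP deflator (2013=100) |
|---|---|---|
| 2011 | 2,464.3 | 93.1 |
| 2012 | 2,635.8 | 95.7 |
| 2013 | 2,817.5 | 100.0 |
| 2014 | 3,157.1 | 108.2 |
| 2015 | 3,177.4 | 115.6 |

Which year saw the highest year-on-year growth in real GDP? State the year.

2012

2012: real = 2635.8/0.957 = 2754.23; growth vs 2011 (2646.94) = 4.05%.
2013: real = 2817.5/1.000 = 2817.50; growth vs 2012 (2754.23) = 2.30%.
2014: real = 3157.1/1.082 = 2917.84; growth vs 2013 (2817.50) = 3.56%.
2015: real = 3177.4/1.156 = 2748.62; growth vs 2014 (2917.84) = -5.80%.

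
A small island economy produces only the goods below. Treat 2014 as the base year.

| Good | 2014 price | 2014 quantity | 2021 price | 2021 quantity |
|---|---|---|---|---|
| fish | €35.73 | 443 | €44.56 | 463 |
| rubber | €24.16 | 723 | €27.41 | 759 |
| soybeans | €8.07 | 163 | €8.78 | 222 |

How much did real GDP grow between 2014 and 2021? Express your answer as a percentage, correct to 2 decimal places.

5.95%

Real GDP 2014 = Nominal GDP 2014 = 35.73·443 + 24.16·723 + 8.07·163 = 34611.48.
Real GDP 2021 (at 2014 prices) = 35.73·463 + 24.16·759 + 8.07·222 = 36671.97.
Real growth = 36671.97/34611.48 − 1 = 0.0595.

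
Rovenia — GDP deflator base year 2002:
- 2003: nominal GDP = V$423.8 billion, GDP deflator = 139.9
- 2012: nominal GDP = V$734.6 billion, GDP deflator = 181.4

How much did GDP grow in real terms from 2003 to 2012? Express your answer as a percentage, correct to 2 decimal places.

Deflate each year: 2003 → 423.8/1.399 = 302.93; 2012 → 734.6/1.814 = 404.96.
So real GDP changed by 404.96/302.93 − 1 = 0.3368, i.e. 33.68%.

33.68%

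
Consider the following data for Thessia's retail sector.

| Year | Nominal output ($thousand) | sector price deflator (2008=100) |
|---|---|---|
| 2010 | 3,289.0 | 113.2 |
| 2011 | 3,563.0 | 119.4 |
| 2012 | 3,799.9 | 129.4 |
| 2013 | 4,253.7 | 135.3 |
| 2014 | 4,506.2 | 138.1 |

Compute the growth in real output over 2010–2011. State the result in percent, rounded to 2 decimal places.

2.71%

Real output 2010 = 3289.0/1.132 = 2905.48.
Real output 2011 = 3563.0/1.194 = 2984.09.
Change = 2984.09/2905.48 − 1 = 0.0271.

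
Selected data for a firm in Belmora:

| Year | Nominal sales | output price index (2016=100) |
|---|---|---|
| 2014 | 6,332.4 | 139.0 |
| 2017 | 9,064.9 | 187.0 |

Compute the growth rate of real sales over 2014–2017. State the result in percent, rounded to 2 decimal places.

6.41%

Real sales 2014 = 6332.4 / 1.390 = 4555.68.
Real sales 2017 = 9064.9 / 1.870 = 4847.54.
Real growth = 4847.54 / 4555.68 − 1 = 0.0641.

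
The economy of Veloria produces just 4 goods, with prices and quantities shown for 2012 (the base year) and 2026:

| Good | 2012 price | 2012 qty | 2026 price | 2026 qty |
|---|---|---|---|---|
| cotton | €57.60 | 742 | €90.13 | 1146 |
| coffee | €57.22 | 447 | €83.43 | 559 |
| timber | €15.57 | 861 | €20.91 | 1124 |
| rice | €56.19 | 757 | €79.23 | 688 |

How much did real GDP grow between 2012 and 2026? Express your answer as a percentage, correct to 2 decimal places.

Real GDP 2012 = Nominal GDP 2012 = 57.60·742 + 57.22·447 + 15.57·861 + 56.19·757 = 124258.14.
Real GDP 2026 (at 2012 prices) = 57.60·1146 + 57.22·559 + 15.57·1124 + 56.19·688 = 154154.98.
Real growth = 154154.98/124258.14 − 1 = 0.2406.

24.06%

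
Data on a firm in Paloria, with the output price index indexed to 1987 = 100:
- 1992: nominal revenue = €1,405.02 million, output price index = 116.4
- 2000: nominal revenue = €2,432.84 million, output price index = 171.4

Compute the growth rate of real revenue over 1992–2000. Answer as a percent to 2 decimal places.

17.59%

Deflate each year: 1992 → 1405.02/1.164 = 1207.06; 2000 → 2432.84/1.714 = 1419.39.
So real revenue changed by 1419.39/1207.06 − 1 = 0.1759, i.e. 17.59%.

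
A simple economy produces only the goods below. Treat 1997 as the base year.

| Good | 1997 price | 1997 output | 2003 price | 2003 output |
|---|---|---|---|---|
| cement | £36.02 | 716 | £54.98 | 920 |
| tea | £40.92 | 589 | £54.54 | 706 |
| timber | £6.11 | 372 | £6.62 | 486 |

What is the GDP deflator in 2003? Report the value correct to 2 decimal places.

Nominal GDP 2003 = 54.98·920 + 54.54·706 + 6.62·486 = 92304.16.
Real GDP 2003 (at 1997 prices) = 36.02·920 + 40.92·706 + 6.11·486 = 64997.38.
Deflator = Nominal/Real × 100 = 92304.16/64997.38 × 100 = 142.012.

142.01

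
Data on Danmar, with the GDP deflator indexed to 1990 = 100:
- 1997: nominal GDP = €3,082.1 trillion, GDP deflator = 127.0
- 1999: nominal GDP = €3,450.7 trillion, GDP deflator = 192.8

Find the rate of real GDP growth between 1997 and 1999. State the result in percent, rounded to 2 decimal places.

-26.25%

Deflate each year: 1997 → 3082.1/1.270 = 2426.85; 1999 → 3450.7/1.928 = 1789.78.
So real GDP changed by 1789.78/2426.85 − 1 = -0.2625, i.e. -26.25%.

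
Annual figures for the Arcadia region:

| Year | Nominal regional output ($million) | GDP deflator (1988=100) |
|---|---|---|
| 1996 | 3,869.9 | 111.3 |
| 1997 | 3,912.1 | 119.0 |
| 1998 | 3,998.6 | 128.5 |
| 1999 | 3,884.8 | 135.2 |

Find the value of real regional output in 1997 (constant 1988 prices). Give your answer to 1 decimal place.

Real regional output 1997 = 3912.1 / 1.190 = 3287.48.

$3,287.5 million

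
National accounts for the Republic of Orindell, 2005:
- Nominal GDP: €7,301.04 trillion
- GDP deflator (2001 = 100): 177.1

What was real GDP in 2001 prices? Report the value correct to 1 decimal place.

Real GDP = Nominal / (GDP deflator/100) = 7301.04 / 1.771 = 4122.55.

€4,122.6 trillion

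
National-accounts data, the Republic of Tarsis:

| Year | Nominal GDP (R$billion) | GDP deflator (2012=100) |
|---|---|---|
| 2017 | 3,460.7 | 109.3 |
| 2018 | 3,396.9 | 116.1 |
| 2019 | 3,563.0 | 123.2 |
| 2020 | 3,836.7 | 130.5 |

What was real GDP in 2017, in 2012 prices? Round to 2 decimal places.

R$3,166.24 billion

Real GDP 2017 = 3460.7 / 1.093 = 3166.24.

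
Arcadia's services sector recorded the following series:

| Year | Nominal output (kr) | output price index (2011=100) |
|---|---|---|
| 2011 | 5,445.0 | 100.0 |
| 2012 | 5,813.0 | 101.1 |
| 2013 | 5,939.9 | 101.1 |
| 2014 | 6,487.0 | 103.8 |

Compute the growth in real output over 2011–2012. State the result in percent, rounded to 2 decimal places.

5.60%

Real output 2011 = 5445.0/1.000 = 5445.00.
Real output 2012 = 5813.0/1.011 = 5749.75.
Change = 5749.75/5445.00 − 1 = 0.0560.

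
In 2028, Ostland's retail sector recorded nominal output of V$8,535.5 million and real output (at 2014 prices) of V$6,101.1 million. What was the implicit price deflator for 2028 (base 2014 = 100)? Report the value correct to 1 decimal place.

implicit price deflator = (Nominal / Real) × 100 = 8535.5 / 6101.1 × 100 = 139.90.

139.9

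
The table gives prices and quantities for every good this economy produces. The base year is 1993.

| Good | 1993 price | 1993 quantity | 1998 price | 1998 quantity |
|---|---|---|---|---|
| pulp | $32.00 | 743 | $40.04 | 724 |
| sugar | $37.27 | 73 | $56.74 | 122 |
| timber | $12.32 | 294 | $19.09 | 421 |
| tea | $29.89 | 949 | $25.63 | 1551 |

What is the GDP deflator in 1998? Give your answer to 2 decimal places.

Nominal GDP 1998 = 40.04·724 + 56.74·122 + 19.09·421 + 25.63·1551 = 83700.26.
Real GDP 1998 (at 1993 prices) = 32.00·724 + 37.27·122 + 12.32·421 + 29.89·1551 = 79261.05.
Deflator = Nominal/Real × 100 = 83700.26/79261.05 × 100 = 105.601.

105.60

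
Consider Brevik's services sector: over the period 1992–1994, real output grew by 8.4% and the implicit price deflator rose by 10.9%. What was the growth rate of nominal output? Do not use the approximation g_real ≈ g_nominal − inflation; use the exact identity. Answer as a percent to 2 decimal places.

20.22%

(1 + g_nom) = (1 + g_real)(1 + π) = 1.0840 × 1.1090 = 1.20216.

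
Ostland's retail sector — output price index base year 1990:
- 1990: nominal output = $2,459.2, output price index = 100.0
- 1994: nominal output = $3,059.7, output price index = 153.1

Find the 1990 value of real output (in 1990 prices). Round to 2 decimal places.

$2,459.20

Real output = Nominal / (output price index/100) = 2459.2 / 1.000 = 2459.20.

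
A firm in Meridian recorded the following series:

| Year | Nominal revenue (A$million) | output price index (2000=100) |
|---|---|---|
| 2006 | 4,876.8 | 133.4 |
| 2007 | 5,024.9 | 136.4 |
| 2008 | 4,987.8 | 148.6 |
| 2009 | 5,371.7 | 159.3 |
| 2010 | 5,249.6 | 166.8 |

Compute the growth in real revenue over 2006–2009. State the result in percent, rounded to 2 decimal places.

-7.76%

Real revenue 2006 = 4876.8/1.334 = 3655.77.
Real revenue 2009 = 5371.7/1.593 = 3372.07.
Change = 3372.07/3655.77 − 1 = -0.0776.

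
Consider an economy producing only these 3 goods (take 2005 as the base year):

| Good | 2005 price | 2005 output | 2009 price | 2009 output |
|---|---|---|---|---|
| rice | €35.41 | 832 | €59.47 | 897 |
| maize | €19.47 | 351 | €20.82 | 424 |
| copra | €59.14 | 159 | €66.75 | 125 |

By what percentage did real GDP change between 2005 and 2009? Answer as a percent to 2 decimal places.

3.75%

Real GDP 2005 = Nominal GDP 2005 = 35.41·832 + 19.47·351 + 59.14·159 = 45698.35.
Real GDP 2009 (at 2005 prices) = 35.41·897 + 19.47·424 + 59.14·125 = 47410.55.
Real growth = 47410.55/45698.35 − 1 = 0.0375.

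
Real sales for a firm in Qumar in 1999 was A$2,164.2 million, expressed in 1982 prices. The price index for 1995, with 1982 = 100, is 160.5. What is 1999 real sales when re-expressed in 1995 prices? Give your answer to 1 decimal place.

Real sales in 1995 prices = Real sales in 1982 prices × (P_1995/P_1982) = 2164.2 × 1.605 = 3473.54.

A$3,473.5 million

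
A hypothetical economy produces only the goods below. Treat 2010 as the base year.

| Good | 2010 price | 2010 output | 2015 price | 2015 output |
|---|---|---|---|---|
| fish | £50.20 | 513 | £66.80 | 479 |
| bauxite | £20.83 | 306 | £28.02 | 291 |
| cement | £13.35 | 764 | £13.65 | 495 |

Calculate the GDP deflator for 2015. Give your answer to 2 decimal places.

127.76

Nominal GDP 2015 = 66.80·479 + 28.02·291 + 13.65·495 = 46907.77.
Real GDP 2015 (at 2010 prices) = 50.20·479 + 20.83·291 + 13.35·495 = 36715.58.
Deflator = Nominal/Real × 100 = 46907.77/36715.58 × 100 = 127.760.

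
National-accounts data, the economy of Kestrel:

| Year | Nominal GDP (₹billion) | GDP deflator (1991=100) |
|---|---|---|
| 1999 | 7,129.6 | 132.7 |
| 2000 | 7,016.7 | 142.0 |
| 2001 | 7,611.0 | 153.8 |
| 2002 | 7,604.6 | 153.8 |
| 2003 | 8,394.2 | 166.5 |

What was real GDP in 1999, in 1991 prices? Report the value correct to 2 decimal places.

Real GDP 1999 = 7129.6 / 1.327 = 5372.72.

₹5,372.72 billion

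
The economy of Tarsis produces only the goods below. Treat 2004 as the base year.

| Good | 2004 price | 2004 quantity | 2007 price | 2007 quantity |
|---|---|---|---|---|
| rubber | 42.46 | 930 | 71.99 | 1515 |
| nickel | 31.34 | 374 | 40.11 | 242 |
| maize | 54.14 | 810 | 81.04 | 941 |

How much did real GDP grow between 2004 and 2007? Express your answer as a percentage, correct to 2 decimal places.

Real GDP 2004 = Nominal GDP 2004 = 42.46·930 + 31.34·374 + 54.14·810 = 95062.36.
Real GDP 2007 (at 2004 prices) = 42.46·1515 + 31.34·242 + 54.14·941 = 122856.92.
Real growth = 122856.92/95062.36 − 1 = 0.2924.

29.24%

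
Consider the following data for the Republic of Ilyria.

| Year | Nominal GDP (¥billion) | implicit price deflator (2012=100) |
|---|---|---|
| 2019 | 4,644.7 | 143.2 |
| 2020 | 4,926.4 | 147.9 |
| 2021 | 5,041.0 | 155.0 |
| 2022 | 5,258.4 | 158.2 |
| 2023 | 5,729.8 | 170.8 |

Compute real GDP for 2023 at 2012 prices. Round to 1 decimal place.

Real GDP 2023 = 5729.8 / 1.708 = 3354.68.

¥3,354.7 billion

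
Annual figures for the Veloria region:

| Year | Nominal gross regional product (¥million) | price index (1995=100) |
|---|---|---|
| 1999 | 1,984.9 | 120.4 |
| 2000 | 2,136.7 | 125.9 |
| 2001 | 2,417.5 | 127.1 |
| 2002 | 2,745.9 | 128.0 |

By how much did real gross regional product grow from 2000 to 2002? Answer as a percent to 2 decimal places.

Real gross regional product 2000 = 2136.7/1.259 = 1697.14.
Real gross regional product 2002 = 2745.9/1.280 = 2145.23.
Change = 2145.23/1697.14 − 1 = 0.2640.

26.40%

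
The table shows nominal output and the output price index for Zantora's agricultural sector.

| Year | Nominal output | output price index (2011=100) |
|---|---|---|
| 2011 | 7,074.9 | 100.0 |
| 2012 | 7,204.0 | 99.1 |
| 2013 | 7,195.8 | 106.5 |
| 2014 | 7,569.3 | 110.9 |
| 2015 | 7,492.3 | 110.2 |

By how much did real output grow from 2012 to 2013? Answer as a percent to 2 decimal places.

-7.05%

Real output 2012 = 7204.0/0.991 = 7269.42.
Real output 2013 = 7195.8/1.065 = 6756.62.
Change = 6756.62/7269.42 − 1 = -0.0705.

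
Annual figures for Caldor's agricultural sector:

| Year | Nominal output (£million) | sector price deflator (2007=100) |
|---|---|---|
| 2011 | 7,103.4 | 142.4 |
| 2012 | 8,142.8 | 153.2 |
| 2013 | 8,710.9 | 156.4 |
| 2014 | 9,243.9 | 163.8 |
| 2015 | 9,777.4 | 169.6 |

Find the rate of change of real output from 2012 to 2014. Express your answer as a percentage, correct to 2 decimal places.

6.18%

Real output 2012 = 8142.8/1.532 = 5315.14.
Real output 2014 = 9243.9/1.638 = 5643.41.
Change = 5643.41/5315.14 − 1 = 0.0618.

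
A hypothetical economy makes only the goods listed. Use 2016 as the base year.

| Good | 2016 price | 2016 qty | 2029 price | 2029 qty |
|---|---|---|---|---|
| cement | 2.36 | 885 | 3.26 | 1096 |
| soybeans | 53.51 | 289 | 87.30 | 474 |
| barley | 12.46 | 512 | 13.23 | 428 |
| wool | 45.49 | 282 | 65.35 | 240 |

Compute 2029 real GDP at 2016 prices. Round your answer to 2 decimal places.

Real GDP 2029 = Σ (p_2016 × q_2029) = 2.36·1096 + 53.51·474 + 12.46·428 + 45.49·240 = 44200.78.

44200.78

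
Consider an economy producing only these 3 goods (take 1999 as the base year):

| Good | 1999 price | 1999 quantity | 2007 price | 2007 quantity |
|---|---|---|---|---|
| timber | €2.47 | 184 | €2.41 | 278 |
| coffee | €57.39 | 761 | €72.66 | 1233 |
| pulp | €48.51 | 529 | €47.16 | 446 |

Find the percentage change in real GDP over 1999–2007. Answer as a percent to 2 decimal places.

33.38%

Real GDP 1999 = Nominal GDP 1999 = 2.47·184 + 57.39·761 + 48.51·529 = 69790.06.
Real GDP 2007 (at 1999 prices) = 2.47·278 + 57.39·1233 + 48.51·446 = 93083.99.
Real growth = 93083.99/69790.06 − 1 = 0.3338.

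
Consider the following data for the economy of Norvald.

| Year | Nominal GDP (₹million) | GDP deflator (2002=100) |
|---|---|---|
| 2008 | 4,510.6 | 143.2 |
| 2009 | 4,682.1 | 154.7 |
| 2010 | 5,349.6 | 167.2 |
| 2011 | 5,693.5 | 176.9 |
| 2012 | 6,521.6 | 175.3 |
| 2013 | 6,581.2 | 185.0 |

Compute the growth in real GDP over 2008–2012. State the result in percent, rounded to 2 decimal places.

Real GDP 2008 = 4510.6/1.432 = 3149.86.
Real GDP 2012 = 6521.6/1.753 = 3720.25.
Change = 3720.25/3149.86 − 1 = 0.1811.

18.11%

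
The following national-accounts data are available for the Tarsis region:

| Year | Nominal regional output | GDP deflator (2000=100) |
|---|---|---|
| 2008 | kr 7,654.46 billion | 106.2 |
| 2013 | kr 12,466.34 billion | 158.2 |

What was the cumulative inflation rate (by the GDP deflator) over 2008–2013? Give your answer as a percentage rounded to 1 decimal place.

Price-level change = 158.2 / 106.2 − 1 = 0.4896.

49.0%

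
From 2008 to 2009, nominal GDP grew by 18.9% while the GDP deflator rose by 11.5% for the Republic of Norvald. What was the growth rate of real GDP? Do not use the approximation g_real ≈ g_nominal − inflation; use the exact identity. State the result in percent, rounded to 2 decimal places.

6.64%

(1 + g_nom) = (1 + g_real)(1 + π), so g_real = 1.1890 / 1.1150 − 1 = 0.06637.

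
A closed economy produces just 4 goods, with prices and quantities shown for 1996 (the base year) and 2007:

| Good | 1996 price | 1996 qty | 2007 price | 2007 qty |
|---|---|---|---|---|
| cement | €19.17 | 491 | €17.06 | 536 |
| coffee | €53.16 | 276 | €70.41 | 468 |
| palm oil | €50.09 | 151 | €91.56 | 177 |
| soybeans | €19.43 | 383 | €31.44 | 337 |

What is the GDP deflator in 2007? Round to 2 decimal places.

136.25

Nominal GDP 2007 = 17.06·536 + 70.41·468 + 91.56·177 + 31.44·337 = 68897.44.
Real GDP 2007 (at 1996 prices) = 19.17·536 + 53.16·468 + 50.09·177 + 19.43·337 = 50567.84.
Deflator = Nominal/Real × 100 = 68897.44/50567.84 × 100 = 136.248.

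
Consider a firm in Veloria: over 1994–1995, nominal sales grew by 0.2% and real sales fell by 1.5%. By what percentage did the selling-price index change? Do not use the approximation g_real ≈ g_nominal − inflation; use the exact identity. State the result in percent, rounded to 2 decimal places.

(1 + g_nom) = (1 + g_real)(1 + π), so π = 1.0020 / 0.9850 − 1 = 0.01726.

1.73%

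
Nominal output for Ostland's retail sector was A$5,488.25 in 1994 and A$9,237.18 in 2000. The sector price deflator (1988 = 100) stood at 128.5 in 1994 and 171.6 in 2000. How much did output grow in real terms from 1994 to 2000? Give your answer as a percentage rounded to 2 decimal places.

Deflate each year: 1994 → 5488.25/1.285 = 4271.01; 2000 → 9237.18/1.716 = 5382.97.
So real output changed by 5382.97/4271.01 − 1 = 0.2604, i.e. 26.04%.

26.04%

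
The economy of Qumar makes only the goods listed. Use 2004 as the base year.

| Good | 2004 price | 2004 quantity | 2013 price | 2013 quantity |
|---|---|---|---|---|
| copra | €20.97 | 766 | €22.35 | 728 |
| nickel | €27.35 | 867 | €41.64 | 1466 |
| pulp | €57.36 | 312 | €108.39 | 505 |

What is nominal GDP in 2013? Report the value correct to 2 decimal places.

€132051.99

Nominal GDP 2013 = Σ (p_2013 × q_2013) = 22.35·728 + 41.64·1466 + 108.39·505 = 132051.99.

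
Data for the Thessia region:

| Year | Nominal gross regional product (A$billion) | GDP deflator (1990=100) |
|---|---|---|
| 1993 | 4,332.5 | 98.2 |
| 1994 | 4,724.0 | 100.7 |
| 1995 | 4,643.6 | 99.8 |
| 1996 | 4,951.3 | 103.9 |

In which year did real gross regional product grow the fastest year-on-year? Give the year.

1994: real = 4724.0/1.007 = 4691.16; growth vs 1993 (4411.91) = 6.33%.
1995: real = 4643.6/0.998 = 4652.91; growth vs 1994 (4691.16) = -0.82%.
1996: real = 4951.3/1.039 = 4765.45; growth vs 1995 (4652.91) = 2.42%.

1994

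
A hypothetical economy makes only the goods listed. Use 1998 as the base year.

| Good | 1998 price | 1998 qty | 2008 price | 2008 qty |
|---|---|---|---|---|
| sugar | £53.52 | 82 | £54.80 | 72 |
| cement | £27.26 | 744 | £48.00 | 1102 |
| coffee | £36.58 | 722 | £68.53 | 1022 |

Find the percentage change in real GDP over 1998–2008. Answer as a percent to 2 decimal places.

39.54%

Real GDP 1998 = Nominal GDP 1998 = 53.52·82 + 27.26·744 + 36.58·722 = 51080.84.
Real GDP 2008 (at 1998 prices) = 53.52·72 + 27.26·1102 + 36.58·1022 = 71278.72.
Real growth = 71278.72/51080.84 − 1 = 0.3954.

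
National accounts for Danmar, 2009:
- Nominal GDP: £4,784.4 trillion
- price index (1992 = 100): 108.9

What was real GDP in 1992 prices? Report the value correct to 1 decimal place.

Real GDP = Nominal / (price index/100) = 4784.4 / 1.089 = 4393.39.

£4,393.4 trillion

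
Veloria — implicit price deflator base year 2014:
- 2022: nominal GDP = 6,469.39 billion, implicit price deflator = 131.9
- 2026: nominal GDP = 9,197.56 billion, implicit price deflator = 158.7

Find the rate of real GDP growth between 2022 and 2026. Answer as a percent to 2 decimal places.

18.16%

Deflate each year: 2022 → 6469.39/1.319 = 4904.77; 2026 → 9197.56/1.587 = 5795.56.
So real GDP changed by 5795.56/4904.77 − 1 = 0.1816, i.e. 18.16%.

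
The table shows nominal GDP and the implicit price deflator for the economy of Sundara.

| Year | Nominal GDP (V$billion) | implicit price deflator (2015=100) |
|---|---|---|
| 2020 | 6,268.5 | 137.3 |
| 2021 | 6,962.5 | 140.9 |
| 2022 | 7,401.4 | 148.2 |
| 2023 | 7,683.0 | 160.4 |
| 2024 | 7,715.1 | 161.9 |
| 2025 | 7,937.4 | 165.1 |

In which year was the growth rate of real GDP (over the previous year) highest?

2021

2021: real = 6962.5/1.409 = 4941.45; growth vs 2020 (4565.55) = 8.23%.
2022: real = 7401.4/1.482 = 4994.20; growth vs 2021 (4941.45) = 1.07%.
2023: real = 7683.0/1.604 = 4789.90; growth vs 2022 (4994.20) = -4.09%.
2024: real = 7715.1/1.619 = 4765.35; growth vs 2023 (4789.90) = -0.51%.
2025: real = 7937.4/1.651 = 4807.63; growth vs 2024 (4765.35) = 0.89%.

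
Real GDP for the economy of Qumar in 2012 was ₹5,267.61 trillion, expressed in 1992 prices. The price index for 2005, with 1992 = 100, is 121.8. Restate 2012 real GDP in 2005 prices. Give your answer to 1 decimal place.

₹6,415.9 trillion

Real GDP in 2005 prices = Real GDP in 1992 prices × (P_2005/P_1992) = 5267.61 × 1.218 = 6415.95.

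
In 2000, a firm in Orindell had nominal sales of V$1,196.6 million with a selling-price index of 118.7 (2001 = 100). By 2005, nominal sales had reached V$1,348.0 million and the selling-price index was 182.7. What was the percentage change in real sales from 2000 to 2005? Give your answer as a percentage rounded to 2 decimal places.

Real sales 2000 = 1196.6 / 1.187 = 1008.09.
Real sales 2005 = 1348.0 / 1.827 = 737.82.
Real growth = 737.82 / 1008.09 − 1 = -0.2681.

-26.81%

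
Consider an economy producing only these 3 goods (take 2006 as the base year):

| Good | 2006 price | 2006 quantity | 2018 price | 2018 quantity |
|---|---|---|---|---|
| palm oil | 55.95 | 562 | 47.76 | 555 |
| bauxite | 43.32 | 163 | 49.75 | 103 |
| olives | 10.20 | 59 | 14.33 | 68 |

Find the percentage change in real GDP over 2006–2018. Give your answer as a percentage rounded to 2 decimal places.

Real GDP 2006 = Nominal GDP 2006 = 55.95·562 + 43.32·163 + 10.20·59 = 39106.86.
Real GDP 2018 (at 2006 prices) = 55.95·555 + 43.32·103 + 10.20·68 = 36207.81.
Real growth = 36207.81/39106.86 − 1 = -0.0741.

-7.41%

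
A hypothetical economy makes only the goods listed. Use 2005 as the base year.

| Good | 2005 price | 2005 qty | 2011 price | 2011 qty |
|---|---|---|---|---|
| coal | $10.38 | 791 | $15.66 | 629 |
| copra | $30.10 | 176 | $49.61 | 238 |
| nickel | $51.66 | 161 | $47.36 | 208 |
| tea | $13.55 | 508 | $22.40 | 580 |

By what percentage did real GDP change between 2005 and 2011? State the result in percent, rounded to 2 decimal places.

12.50%

Real GDP 2005 = Nominal GDP 2005 = 10.38·791 + 30.10·176 + 51.66·161 + 13.55·508 = 28708.84.
Real GDP 2011 (at 2005 prices) = 10.38·629 + 30.10·238 + 51.66·208 + 13.55·580 = 32297.10.
Real growth = 32297.10/28708.84 − 1 = 0.1250.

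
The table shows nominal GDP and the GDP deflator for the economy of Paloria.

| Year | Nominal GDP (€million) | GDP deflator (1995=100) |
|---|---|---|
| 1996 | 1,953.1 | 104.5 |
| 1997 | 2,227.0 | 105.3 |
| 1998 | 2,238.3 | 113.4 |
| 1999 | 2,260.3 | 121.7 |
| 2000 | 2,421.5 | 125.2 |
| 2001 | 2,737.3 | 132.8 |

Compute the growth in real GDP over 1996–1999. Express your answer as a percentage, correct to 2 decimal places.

-0.63%

Real GDP 1996 = 1953.1/1.045 = 1869.00.
Real GDP 1999 = 2260.3/1.217 = 1857.27.
Change = 1857.27/1869.00 − 1 = -0.0063.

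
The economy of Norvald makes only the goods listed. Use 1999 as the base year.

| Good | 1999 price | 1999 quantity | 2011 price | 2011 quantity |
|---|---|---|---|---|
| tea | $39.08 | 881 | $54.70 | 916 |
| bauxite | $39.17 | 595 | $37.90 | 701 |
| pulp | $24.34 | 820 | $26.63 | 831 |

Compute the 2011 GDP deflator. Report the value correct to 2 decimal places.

118.35

Nominal GDP 2011 = 54.70·916 + 37.90·701 + 26.63·831 = 98802.63.
Real GDP 2011 (at 1999 prices) = 39.08·916 + 39.17·701 + 24.34·831 = 83481.99.
Deflator = Nominal/Real × 100 = 98802.63/83481.99 × 100 = 118.352.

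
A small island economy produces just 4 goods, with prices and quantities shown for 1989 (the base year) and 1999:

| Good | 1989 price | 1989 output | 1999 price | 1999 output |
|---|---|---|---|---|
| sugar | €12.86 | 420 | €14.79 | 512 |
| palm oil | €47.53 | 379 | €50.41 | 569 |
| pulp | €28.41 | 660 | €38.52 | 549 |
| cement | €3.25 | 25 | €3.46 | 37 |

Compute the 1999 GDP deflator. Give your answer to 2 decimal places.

116.59

Nominal GDP 1999 = 14.79·512 + 50.41·569 + 38.52·549 + 3.46·37 = 57531.27.
Real GDP 1999 (at 1989 prices) = 12.86·512 + 47.53·569 + 28.41·549 + 3.25·37 = 49346.23.
Deflator = Nominal/Real × 100 = 57531.27/49346.23 × 100 = 116.587.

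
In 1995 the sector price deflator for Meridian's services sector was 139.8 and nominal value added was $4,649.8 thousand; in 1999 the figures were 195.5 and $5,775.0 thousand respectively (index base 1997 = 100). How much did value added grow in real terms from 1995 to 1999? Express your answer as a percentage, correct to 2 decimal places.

-11.19%

Deflate each year: 1995 → 4649.8/1.398 = 3326.04; 1999 → 5775.0/1.955 = 2953.96.
So real value added changed by 2953.96/3326.04 − 1 = -0.1119, i.e. -11.19%.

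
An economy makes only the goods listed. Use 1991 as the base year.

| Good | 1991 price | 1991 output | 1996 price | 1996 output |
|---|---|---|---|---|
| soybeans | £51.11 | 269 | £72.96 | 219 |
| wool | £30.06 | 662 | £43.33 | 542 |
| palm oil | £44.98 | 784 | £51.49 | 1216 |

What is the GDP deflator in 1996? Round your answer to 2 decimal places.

124.21

Nominal GDP 1996 = 72.96·219 + 43.33·542 + 51.49·1216 = 102074.94.
Real GDP 1996 (at 1991 prices) = 51.11·219 + 30.06·542 + 44.98·1216 = 82181.29.
Deflator = Nominal/Real × 100 = 102074.94/82181.29 × 100 = 124.207.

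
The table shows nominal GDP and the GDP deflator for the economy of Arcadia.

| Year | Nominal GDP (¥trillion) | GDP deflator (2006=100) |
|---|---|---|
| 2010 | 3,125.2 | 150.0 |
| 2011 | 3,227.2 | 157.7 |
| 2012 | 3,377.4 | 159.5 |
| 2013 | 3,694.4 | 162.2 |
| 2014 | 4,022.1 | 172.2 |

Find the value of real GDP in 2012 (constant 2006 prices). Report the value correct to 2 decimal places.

¥2,117.49 trillion

Real GDP 2012 = 3377.4 / 1.595 = 2117.49.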